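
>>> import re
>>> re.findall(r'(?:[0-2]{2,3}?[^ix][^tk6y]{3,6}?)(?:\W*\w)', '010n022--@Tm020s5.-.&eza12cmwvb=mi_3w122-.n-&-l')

['010n022', '020s5.-.&e', '12cmwvb', '122-.n-&-l']

This matches 2 to 3 of a character in [0-2] (lazy), then any character except [ix], then 3 to 6 of any character except [tk6y] (lazy) (non-capturing group); then zero or more of a non-word character, then a word character (non-capturing group).
Because the quantifier is non-greedy, it stops expanding at the earliest point where the rest of the pattern can succeed.
Scanning left to right: at [0:7] → '010n022'; at [12:22] → '020s5.-.&e'; at [24:31] → '12cmwvb'; at [37:47] → '122-.n-&-l'.
Since nothing is captured, `findall` lists the 4 matched substrings directly.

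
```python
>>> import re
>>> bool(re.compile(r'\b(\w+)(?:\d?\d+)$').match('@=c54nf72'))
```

False

Pattern: a word boundary (`\b`, zero-width); then one or more of a word character (captured); then optionally a digit, then one or more of a digit (non-capturing group); then anchored at the end.
`re.match` won't scan ahead — the pattern has to work from the very first character.
Here the string doesn't start with a match, so the call returns None, and `bool(None)` is False.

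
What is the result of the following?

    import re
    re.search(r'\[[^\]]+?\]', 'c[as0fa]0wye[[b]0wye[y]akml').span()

(1, 8)

The match spans [1:8] → '[as0fa]'.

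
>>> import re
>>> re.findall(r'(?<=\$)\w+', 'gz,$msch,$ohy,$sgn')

['msch', 'ohy', 'sgn']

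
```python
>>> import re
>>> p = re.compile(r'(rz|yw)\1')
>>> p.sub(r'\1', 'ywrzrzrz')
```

`\1` has to match the exact text group 1 already captured.
Matches: at [2:6] → 'rzrz'.
`\1` in the replacement pulls in group 1's text for each match.

'ywrzrz'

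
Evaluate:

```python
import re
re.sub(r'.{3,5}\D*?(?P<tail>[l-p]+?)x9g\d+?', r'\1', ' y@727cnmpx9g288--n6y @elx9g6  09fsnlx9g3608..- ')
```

' nmp8lnl608..- '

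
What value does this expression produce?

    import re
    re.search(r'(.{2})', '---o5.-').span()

(0, 2)

The pattern matches exactly 2 of any character (captured).
The match spans [0:2] → '--'.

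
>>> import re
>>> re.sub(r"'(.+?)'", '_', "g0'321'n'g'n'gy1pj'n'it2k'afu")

'g0_n_n_n_afu'

With the lazy modifier that quantifier settles for the fewest repetitions that let the rest of the pattern succeed (the atoms after it are unaffected and can still be greedy).
Matches: at [2:7] → "'321'"; at [8:11] → "'g'"; at [12:19] → "'gy1pj'"; at [20:26] → "'it2k'".
Every occurrence is swapped for '_'.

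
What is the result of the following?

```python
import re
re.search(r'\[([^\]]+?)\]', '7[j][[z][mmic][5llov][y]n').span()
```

The match spans [1:4] → '[j]'.

(1, 4)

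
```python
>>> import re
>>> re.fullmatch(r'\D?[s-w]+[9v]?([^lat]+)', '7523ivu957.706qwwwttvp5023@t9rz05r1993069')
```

For `fullmatch`, every character of the input must be accounted for by the pattern.
Here there's no way to consume every character, so the call returns None.

None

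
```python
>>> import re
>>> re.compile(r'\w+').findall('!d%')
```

['d']

With no groups in the pattern, `findall` gives back each whole match — 1 here.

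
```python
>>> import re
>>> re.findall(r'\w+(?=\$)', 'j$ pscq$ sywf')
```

Because the assertion is zero-width, the text it checks is not consumed and won't appear in the result.
Since nothing is captured, `findall` lists the 2 matched substrings directly.

['j', 'pscq']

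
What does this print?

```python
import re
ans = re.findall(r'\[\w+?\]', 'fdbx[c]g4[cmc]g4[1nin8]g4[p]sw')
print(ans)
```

Matches: at [4:7] → '[c]'; at [9:14] → '[cmc]'; at [16:23] → '[1nin8]'; at [25:28] → '[p]'.
`findall` yields the raw match text (4 of them) because the pattern has no groups.

['[c]', '[cmc]', '[1nin8]', '[p]']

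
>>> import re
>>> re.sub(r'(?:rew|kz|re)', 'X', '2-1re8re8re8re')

'2-1X8X8X8X'

Matches: at [3:5] → 're'; at [6:8] → 're'; at [9:11] → 're'; at [12:14] → 're'.
Each match is replaced by 'X'.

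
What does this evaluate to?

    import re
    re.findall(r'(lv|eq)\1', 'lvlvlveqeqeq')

The backreference `\1` re-matches whatever the first group consumed, character for character.
Scanning left to right: at [0:4] match 'lvlv', group 1 = 'lv'; at [6:10] match 'eqeq', group 1 = 'eq'.
One capturing group, so `findall` returns just the captured substring from each match — 2 in all.

['lv', 'eq']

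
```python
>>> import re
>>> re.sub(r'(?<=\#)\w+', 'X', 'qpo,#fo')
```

The `(?=…)`/`(?<=…)` assertion just peeks at neighbouring text; it doesn't advance the match position.
`sub` substitutes 'X' at each match site.

'qpo,#X'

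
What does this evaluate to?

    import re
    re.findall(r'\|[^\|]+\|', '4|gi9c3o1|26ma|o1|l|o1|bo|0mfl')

['|gi9c3o1|', '|o1|', '|o1|']

Since nothing is captured, `findall` lists the 3 matched substrings directly.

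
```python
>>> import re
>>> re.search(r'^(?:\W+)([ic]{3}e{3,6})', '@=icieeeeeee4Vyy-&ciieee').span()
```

(0, 11)

Pattern: anchored at the start of the string; then one or more of a non-word character (non-capturing group); then exactly 3 of one of [ic], then 3 to 6 of the literal 'e' (captured).
`re.search` scans for the first position where the pattern succeeds.
The match spans [0:11] → '@=icieeeeee'.
Captured: group 1 = 'icieeeeee'.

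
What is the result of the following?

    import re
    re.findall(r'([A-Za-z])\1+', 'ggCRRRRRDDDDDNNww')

After group 1 captures some text, `\1` only succeeds where that same text appears again.
Scanning left to right: at [0:2] match 'gg', group 1 = 'g'; at [3:8] match 'RRRRR', group 1 = 'R'; at [8:13] match 'DDDDD', group 1 = 'D'; at [13:15] match 'NN', group 1 = 'N'; at [15:17] match 'ww', group 1 = 'w'.
`findall` collects group 1 from each match (5 total).

['g', 'R', 'D', 'N', 'w']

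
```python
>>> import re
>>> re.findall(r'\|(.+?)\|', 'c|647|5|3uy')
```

The `?` after the quantifier makes it lazy — it takes as little as possible before letting the rest of the pattern try.
Scanning left to right: at [1:6] match '|647|', group 1 = '647'.
`findall` collects group 1 from the one match (1 total).

['647']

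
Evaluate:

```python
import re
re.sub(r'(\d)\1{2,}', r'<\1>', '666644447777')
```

'<6><4><7>'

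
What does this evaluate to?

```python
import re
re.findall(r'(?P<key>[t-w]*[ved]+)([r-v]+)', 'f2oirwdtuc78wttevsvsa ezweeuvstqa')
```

[('wd', 'tu'), ('wttev', 'svs'), ('wee', 'uvst')]

The pattern matches zero or more of a character in [t-w], then one or more of one of [ved] (captured as 'key'); then one or more of a character in [r-v] (captured).
Matches: at [5:9] match 'wdtu', groups = ('wd', 'tu'); at [12:20] match 'wttevsvs', groups = ('wttev', 'svs'); at [24:31] match 'weeuvst', groups = ('wee', 'uvst').
With 2 capturing groups, `findall` returns a 2-tuple per match.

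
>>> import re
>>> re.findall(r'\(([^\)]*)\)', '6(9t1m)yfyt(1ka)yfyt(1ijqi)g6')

['9t1m', '1ka', '1ijqi']

Walking the string: at [1:7] match '(9t1m)', group 1 = '9t1m'; at [11:16] match '(1ka)', group 1 = '1ka'; at [20:27] match '(1ijqi)', group 1 = '1ijqi'.
One capturing group, so `findall` returns just the captured substring from each match — 3 in all.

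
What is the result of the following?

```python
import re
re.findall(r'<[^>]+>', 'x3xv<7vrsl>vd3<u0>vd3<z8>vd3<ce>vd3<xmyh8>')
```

Since nothing is captured, `findall` lists the 5 matched substrings directly.

['<7vrsl>', '<u0>', '<z8>', '<ce>', '<xmyh8>']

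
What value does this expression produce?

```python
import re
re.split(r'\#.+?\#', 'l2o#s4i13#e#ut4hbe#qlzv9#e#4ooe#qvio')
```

Because the quantifier is non-greedy, it stops expanding at the earliest point where the rest of the pattern can succeed.
Each match becomes a cut point; 4 segments remain.

['l2o', 'e', 'qlzv9', '4ooe#qvio']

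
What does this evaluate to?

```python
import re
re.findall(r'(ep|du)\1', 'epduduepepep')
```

['du', 'ep']

A backreference is literal: `\1` must see the identical characters the first group matched.
Scanning left to right: at [2:6] match 'dudu', group 1 = 'du'; at [6:10] match 'epep', group 1 = 'ep'.
With a single group, `findall` returns only what that group captured — 2 items.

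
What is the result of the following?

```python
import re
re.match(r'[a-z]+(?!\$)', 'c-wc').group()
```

'c'

`match` is anchored at position 0; if the pattern doesn't fit there, it returns None.
The match spans [0:1] → 'c'.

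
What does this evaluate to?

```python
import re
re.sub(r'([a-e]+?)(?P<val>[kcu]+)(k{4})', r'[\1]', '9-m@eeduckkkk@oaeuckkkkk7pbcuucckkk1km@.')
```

Pattern: one or more of a character in [a-e] (lazy) (captured); then one or more of one of [kcu] (captured as 'val'); then exactly 4 of a literal 'k' (captured).
`\1` in the replacement pulls in group 1's text for each match.

'9-m@[eed]@o[ae]7pbcuucckkk1km@.'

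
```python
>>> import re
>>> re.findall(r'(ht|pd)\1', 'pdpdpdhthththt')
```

['pd', 'ht', 'ht']

After group 1 captures some text, `\1` only succeeds where that same text appears again.
Because there's exactly one group, `findall` drops the full match and keeps group 1 from each hit.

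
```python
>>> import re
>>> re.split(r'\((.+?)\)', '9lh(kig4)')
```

Matches to split on: at [3:9] → '(kig4)'.
The group in the pattern means `split` returns the separators' captures alongside the pieces.

['9lh', 'kig4', '']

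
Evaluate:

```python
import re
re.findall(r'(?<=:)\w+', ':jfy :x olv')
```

Because the assertion is zero-width, the text it checks is not consumed and won't appear in the result.
Walking the string: at [1:4] → 'jfy'; at [6:7] → 'x'.
With no groups in the pattern, `findall` gives back each whole match — 2 here.

['jfy', 'x']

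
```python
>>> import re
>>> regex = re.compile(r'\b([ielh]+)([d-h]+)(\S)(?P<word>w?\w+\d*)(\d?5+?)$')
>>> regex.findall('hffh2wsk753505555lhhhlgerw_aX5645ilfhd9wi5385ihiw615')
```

[('h', 'ffh', '2', 'wsk753505555lhhhlgerw_aX5645ilfhd9wi5385ihiw61', '5')]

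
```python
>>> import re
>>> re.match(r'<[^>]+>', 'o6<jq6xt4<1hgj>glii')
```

None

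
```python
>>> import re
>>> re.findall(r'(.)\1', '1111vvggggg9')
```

['1', '1', 'v', 'g', 'g']

`\1` has to match the exact text group 1 already captured.
Walking the string: at [0:2] match '11', group 1 = '1'; at [2:4] match '11', group 1 = '1'; at [4:6] match 'vv', group 1 = 'v'; at [6:8] match 'gg', group 1 = 'g'; at [8:10] match 'gg', group 1 = 'g'.
One capturing group, so `findall` returns just the captured substring from each match — 5 in all.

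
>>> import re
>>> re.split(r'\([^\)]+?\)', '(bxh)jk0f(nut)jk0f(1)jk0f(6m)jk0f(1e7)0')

['', 'jk0f', 'jk0f', 'jk0f', 'jk0f', '0']

Matches to split on: at [0:5] → '(bxh)'; at [9:14] → '(nut)'; at [18:21] → '(1)'; at [25:29] → '(6m)'; at [33:38] → '(1e7)'.
The string is cut at each match, leaving 6 pieces.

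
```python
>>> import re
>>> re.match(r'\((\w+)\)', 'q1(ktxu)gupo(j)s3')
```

`match` is anchored at position 0; if the pattern doesn't fit there, it returns None.
Here the string doesn't start with a match, so the call returns None.

None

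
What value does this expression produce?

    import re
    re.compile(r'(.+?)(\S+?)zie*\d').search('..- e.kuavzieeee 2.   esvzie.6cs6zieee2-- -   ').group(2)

'esvzie.6cs6'

The match spans [0:39] → '..- e.kuavzieeee 2.   esvzie.6cs6zieee2'.
Captured: group 1 = '..- e.kuavzieeee 2.   ', group 2 = 'esvzie.6cs6'.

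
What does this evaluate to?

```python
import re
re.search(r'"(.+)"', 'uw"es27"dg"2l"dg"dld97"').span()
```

The match spans [2:23] → '"es27"dg"2l"dg"dld97"'.

(2, 23)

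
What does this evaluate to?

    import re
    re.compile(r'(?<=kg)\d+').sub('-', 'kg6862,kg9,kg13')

The `(?=…)`/`(?<=…)` assertion just peeks at neighbouring text; it doesn't advance the match position.
Matches: at [2:6] → '6862'; at [9:10] → '9'; at [13:15] → '13'.
Each match is replaced by '-'.

'kg-,kg-,kg-'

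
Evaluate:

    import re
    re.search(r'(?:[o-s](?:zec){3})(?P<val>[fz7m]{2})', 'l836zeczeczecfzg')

This matches a character in [o-s], then the literal 'zec' repeated 3 times (non-capturing group); then exactly 2 of one of [fz7m] (captured as 'val').
`re.search` tries every starting position until one works.
Here the pattern never matches, so the call returns None.

None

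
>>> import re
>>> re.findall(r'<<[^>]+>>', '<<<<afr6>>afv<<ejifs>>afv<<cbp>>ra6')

['<<<<afr6>>', '<<ejifs>>', '<<cbp>>']

With no groups in the pattern, `findall` gives back each whole match — 3 here.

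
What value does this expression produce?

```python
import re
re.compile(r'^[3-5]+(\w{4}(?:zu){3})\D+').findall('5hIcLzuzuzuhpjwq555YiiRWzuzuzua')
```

With a single group, `findall` returns only what that group captured — 1 item.

['hIcLzuzuzu']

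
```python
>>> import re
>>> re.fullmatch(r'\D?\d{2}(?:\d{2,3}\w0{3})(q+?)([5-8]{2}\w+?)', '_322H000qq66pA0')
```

None

Pattern: optionally a non-digit, then exactly 2 of a digit; then 2 to 3 of a digit, then a word character, then exactly 3 of a literal '0' (non-capturing group); then one or more of a literal 'q' (lazy) (captured); then exactly 2 of a character in [5-8], then one or more of a word character (lazy) (captured).
For `fullmatch`, every character of the input must be accounted for by the pattern.
Here there's no way to consume every character, so the call returns None.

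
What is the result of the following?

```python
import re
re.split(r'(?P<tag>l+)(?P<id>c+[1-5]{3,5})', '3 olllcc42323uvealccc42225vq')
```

Pattern: one or more of a literal 'l' (captured as 'tag'); then one or more of a literal 'c', then 3 to 5 of a character in [1-5] (captured as 'id').
Matches to split on: at [3:13] → 'lllcc42323'; at [17:26] → 'lccc42225'.
`re.split` interleaves the captured-group text with the surrounding fragments.

['3 o', 'lll', 'cc42323', 'uvea', 'l', 'ccc42225', 'vq']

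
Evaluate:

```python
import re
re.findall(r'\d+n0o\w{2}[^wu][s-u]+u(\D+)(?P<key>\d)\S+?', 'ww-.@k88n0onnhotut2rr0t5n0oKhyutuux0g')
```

[('x', '0')]

The pattern matches one or more of a digit; then the literal 'n0o', then exactly 2 of a word character, then any character except [wu]; then one or more of a character in [s-u], then the literal 'u'; then one or more of a non-digit (captured); then a digit (captured as 'key'); then one or more of a non-whitespace character (lazy).
Multiple groups make `findall` return tuples — one 2-tuple for the one match.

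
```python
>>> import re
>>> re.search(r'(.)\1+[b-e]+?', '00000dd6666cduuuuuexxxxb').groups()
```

('0',)

After group 1 captures some text, `\1` only succeeds where that same text appears again.
`search` walks the string left to right and returns the first match it finds.
The match spans [0:6] → '00000d'.
Captured: group 1 = '0'.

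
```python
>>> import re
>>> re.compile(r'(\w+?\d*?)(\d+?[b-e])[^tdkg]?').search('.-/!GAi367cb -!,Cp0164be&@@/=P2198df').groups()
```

('GAi', '367c')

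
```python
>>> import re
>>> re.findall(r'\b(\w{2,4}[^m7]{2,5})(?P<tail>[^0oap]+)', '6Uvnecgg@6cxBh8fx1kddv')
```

Pattern: a word boundary (`\b`, zero-width); then 2 to 4 of a word character, then 2 to 5 of any character except [m7] (captured); then one or more of any character except [0oap] (captured as 'tail').
Matches: at [0:22] match '6Uvnecgg@6cxBh8fx1kddv', groups = ('6Uvnecgg@', '6cxBh8fx1kddv').
`findall` packs the 2 group values into a tuple for every match.

[('6Uvnecgg@', '6cxBh8fx1kddv')]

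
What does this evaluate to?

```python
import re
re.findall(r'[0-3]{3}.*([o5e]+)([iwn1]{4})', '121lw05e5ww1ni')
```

[('5', 'ww1n')]

Pattern: exactly 3 of a character in [0-3], then zero or more of any character; then one or more of one of [o5e] (captured); then exactly 4 of one of [iwn1] (captured).
Walking the string: at [0:13] match '121lw05e5ww1n', groups = ('5', 'ww1n').
Multiple groups make `findall` return tuples — one 2-tuple for the one match.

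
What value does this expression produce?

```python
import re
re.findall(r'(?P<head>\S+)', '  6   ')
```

One capturing group, so `findall` returns just the captured substring from the one match — 1 in all.

['6']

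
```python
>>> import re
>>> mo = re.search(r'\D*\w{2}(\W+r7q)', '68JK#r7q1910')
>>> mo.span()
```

(2, 8)

The match spans [2:8] → 'JK#r7q'.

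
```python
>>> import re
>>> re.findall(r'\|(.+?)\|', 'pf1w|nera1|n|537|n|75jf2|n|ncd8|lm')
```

['nera1', '537', '75jf2', 'ncd8']

Because the quantifier is non-greedy, it stops expanding at the earliest point where the rest of the pattern can succeed.
Walking the string: at [4:11] match '|nera1|', group 1 = 'nera1'; at [12:17] match '|537|', group 1 = '537'; at [18:25] match '|75jf2|', group 1 = '75jf2'; at [26:32] match '|ncd8|', group 1 = 'ncd8'.
One capturing group, so `findall` returns just the captured substring from each match — 4 in all.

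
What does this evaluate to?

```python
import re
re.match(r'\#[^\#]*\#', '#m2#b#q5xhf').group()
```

'#m2#'

With `match`, the pattern is implicitly anchored at the beginning.
The match spans [0:4] → '#m2#'.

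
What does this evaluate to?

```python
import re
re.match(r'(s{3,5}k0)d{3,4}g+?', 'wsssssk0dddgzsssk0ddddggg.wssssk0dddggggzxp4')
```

Pattern: 3 to 5 of the literal 's', then the literal 'k0' (captured); then 3 to 4 of a literal 'd', then one or more of a literal 'g' (lazy).
With `match`, the pattern is implicitly anchored at the beginning.
Here position 0 doesn't satisfy it, so the call returns None.

None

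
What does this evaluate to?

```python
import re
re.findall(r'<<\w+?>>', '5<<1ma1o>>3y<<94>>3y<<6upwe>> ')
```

Scanning left to right: at [1:10] → '<<1ma1o>>'; at [12:18] → '<<94>>'; at [20:29] → '<<6upwe>>'.
Since nothing is captured, `findall` lists the 3 matched substrings directly.

['<<1ma1o>>', '<<94>>', '<<6upwe>>']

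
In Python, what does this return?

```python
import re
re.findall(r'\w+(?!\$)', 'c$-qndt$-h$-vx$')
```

A negative assertion filters positions out without eating any characters.
Matches: at [3:6] → 'qnd'; at [12:13] → 'v'.
No capturing groups, so `findall` returns the 2 full match strings.

['qnd', 'v']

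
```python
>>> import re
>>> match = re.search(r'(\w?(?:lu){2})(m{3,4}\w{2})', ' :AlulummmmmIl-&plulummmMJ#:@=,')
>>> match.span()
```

(2, 13)

Pattern: optionally a word character, then the literal 'lu' repeated 2 times (captured); then 3 to 4 of a literal 'm', then exactly 2 of a word character (captured).
The match spans [2:13] → 'AlulummmmmI'.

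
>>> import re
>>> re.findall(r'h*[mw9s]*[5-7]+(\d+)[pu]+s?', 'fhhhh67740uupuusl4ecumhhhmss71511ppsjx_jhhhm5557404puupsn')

['40', '1511', '404']

Pattern: zero or more of a literal 'h', then zero or more of one of [mw9s], then one or more of a character in [5-7]; then one or more of a digit (captured); then one or more of one of [pu]; then optionally a literal 's'.
One capturing group, so `findall` returns just the captured substring from each match — 3 in all.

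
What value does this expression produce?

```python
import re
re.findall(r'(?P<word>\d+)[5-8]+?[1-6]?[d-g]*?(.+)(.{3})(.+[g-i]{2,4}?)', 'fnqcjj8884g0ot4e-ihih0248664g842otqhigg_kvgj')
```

[('88', 'g0ot4e-ihih0248664g842o', 'tqh', 'igg')]

Pattern: one or more of a digit (captured as 'word'); then one or more of a character in [5-8] (lazy), then optionally a character in [1-6], then zero or more of a character in [d-g] (lazy); then one or more of any character (captured); then exactly 3 of any character (captured); then one or more of any character, then 2 to 4 of a character in [g-i] (lazy) (captured).
Walking the string: at [6:39] match '8884g0ot4e-ihih0248664g842otqhigg', groups = ('88', 'g0ot4e-ihih0248664g842o', 'tqh', 'igg').
`findall` packs the 4 group values into a tuple for every match.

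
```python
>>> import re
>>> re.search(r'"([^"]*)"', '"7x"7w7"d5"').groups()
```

('7x',)

Unlike `match`, `search` isn't anchored — it looks for the pattern anywhere in the string.
The match spans [0:4] → '"7x"'.
Captured: group 1 = '7x'.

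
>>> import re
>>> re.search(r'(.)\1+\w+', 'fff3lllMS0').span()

(0, 10)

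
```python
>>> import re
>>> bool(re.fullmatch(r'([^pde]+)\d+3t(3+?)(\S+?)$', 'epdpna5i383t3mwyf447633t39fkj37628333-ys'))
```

False

`re.fullmatch` requires the pattern to consume the entire string.
Here there's no way to consume every character, so the call returns None, and `bool(None)` is False.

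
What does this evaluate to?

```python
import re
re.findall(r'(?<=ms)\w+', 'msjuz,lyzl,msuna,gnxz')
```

['juz', 'una']

The `(?=…)`/`(?<=…)` assertion just peeks at neighbouring text; it doesn't advance the match position.
Walking the string: at [2:5] → 'juz'; at [13:16] → 'una'.
No capturing groups, so `findall` returns the 2 full match strings.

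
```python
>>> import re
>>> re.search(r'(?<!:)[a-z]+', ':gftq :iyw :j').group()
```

'ftq'

The negative lookahead/lookbehind blocks any match where the forbidden context is present.
`re.search` tries every starting position until one works.
The match spans [2:5] → 'ftq'.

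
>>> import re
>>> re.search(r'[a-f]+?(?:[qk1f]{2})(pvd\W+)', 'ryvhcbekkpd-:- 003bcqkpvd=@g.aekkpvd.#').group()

'bcqkpvd=@'

This matches one or more of a character in [a-f] (lazy); then exactly 2 of one of [qk1f] (non-capturing group); then the literal 'pvd', then one or more of a non-word character (captured).
`re.search` tries every starting position until one works.
The match spans [18:27] → 'bcqkpvd=@'.
Captured: group 1 = 'pvd=@'.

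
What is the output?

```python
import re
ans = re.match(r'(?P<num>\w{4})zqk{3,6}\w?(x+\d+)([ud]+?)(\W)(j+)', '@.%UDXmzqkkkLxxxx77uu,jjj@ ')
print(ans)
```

Pattern: exactly 4 of a word character (captured as 'num'); then the literal 'zq', then 3 to 6 of a literal 'k', then optionally a word character; then one or more of a literal 'x', then one or more of a digit (captured); then one or more of one of [ud] (lazy) (captured); then a non-word character (captured); then one or more of a literal 'j' (captured).
`match` is anchored at position 0; if the pattern doesn't fit there, it returns None.
Here the pattern fails at index 0, so the call returns None.

None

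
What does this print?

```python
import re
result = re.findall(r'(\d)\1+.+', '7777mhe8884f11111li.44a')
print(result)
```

`\1` is not a pattern — it's the concrete string captured by group 1, re-applied verbatim.
Because there's exactly one group, `findall` drops the full match and keeps group 1 from the one hit.

['7']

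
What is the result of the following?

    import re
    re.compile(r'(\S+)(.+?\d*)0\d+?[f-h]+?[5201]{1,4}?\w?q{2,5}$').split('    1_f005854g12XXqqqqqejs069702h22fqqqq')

['    ', '1_f005854g12XXqqqqqejs069', '7', '']

The pattern matches one or more of a non-whitespace character (captured); then one or more of any character (lazy), then zero or more of a digit (captured); then the literal '0', then one or more of a digit (lazy), then one or more of a character in [f-h] (lazy); then 1 to 4 of one of [5201] (lazy), then optionally a word character, then 2 to 5 of the literal 'q'; then anchored at the end.
Matches to split on: at [4:40] → '1_f005854g12XXqqqqqejs069702h22fqqqq'.
Because the pattern has a capturing group, `split` also inserts each captured text between the pieces.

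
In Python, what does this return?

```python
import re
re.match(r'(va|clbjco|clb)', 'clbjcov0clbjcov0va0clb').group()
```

Branches in `(...|...)` are attempted left-to-right; the first branch that allows the whole pattern to succeed is taken.
`re.match` won't scan ahead — the pattern has to work from the very first character.
The match spans [0:6] → 'clbjco'.
Captured: group 1 = 'clbjco'.

'clbjco'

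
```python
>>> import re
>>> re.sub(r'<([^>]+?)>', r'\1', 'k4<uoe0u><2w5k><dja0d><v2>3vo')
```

`\1` in the replacement pulls in group 1's text for each match.

'k4uoe0u2w5kdja0dv23vo'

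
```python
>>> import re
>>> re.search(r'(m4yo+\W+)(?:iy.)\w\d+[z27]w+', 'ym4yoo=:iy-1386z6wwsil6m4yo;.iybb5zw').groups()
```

('m4yo;.',)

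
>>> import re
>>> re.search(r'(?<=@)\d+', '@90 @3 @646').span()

(1, 3)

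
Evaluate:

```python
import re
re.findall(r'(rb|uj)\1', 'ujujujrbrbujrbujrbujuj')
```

['uj', 'rb', 'uj']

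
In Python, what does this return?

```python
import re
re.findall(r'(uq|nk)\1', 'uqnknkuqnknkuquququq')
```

The backreference `\1` re-matches whatever the first group consumed, character for character.
Walking the string: at [2:6] match 'nknk', group 1 = 'nk'; at [8:12] match 'nknk', group 1 = 'nk'; at [12:16] match 'uquq', group 1 = 'uq'; at [16:20] match 'uquq', group 1 = 'uq'.
`findall` collects group 1 from each match (4 total).

['nk', 'nk', 'uq', 'uq']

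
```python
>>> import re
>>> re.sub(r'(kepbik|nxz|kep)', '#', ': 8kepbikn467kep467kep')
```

': 8#n467#467#'

Alternation tries branches left to right and keeps the first one that lets the overall match succeed at that position.
`sub` substitutes '#' at each match site.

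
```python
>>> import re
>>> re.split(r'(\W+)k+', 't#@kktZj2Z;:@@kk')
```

Pattern: one or more of a non-word character (captured); then one or more of a literal 'k'.
Matches to split on: at [1:5] → '#@kk'; at [10:16] → ';:@@kk'.
`re.split` interleaves the captured-group text with the surrounding fragments.

['t', '#@', 'tZj2Z', ';:@@', '']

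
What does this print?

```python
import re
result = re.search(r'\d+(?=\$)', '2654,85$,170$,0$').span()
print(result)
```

The positive lookaround only admits positions where the adjacent text matches; those characters stay outside the span.
The match spans [5:7] → '85'.

(5, 7)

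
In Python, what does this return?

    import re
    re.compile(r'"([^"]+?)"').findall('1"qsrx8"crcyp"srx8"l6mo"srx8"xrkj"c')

Walking the string: at [1:8] match '"qsrx8"', group 1 = 'qsrx8'; at [13:19] match '"srx8"', group 1 = 'srx8'; at [23:29] match '"srx8"', group 1 = 'srx8'.
`findall` collects group 1 from each match (3 total).

['qsrx8', 'srx8', 'srx8']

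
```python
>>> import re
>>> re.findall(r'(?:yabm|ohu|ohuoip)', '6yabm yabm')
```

Since nothing is captured, `findall` lists the 2 matched substrings directly.

['yabm', 'yabm']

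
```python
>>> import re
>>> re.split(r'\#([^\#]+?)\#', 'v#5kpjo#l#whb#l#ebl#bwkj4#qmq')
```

Because the pattern has a capturing group, `split` also inserts each captured text between the pieces.

['v', '5kpjo', 'l', 'whb', 'l', 'ebl', 'bwkj4#qmq']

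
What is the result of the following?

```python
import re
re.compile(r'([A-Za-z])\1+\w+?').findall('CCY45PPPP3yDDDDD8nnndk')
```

After group 1 captures some text, `\1` only succeeds where that same text appears again.
`findall` collects group 1 from each match (4 total).

['C', 'P', 'D', 'n']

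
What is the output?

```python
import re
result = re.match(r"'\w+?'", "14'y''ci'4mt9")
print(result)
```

`match` is anchored at position 0; if the pattern doesn't fit there, it returns None.
Here the string doesn't start with a match, so the call returns None.

None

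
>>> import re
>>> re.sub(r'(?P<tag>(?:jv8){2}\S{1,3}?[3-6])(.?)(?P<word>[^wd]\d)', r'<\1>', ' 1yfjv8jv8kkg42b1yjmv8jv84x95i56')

Pattern: the literal 'jv8' repeated 2 times, then 1 to 3 of a non-whitespace character (lazy), then a character in [3-6] (captured as 'tag'); then optionally any character (captured); then any character except [wd], then a digit (captured as 'word').
Matches: at [4:17] → 'jv8jv8kkg42b1'.
Each match is replaced using the text its own group 1 captured.

' 1yf<jv8jv8kkg4>yjmv8jv84x95i56'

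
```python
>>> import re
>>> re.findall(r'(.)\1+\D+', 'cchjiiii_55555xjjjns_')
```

['c', '5']

`\1` has to match the exact text group 1 already captured.
Scanning left to right: at [0:9] match 'cchjiiii_', group 1 = 'c'; at [9:21] match '55555xjjjns_', group 1 = '5'.
One capturing group, so `findall` returns just the captured substring from each match — 2 in all.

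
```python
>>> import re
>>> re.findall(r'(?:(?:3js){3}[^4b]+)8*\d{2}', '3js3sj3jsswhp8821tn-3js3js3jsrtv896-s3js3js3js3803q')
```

Pattern: the literal '3js' repeated 3 times, then one or more of any character except [4b] (non-capturing group); then zero or more of a literal '8', then exactly 2 of a digit.
Walking the string: at [20:50] → '3js3js3jsrtv896-s3js3js3js3803'.
Since nothing is captured, `findall` lists the 1 matched substring directly.

['3js3js3jsrtv896-s3js3js3js3803']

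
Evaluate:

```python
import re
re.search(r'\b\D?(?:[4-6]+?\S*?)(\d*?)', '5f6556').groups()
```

('',)

Pattern: a word boundary (`\b`, zero-width); then optionally a non-digit; then one or more of a character in [4-6] (lazy), then zero or more of a non-whitespace character (lazy) (non-capturing group); then zero or more of a digit (lazy) (captured).
`re.search` tries every starting position until one works.
The match spans [0:1] → '5'.
Captured: group 1 = ''.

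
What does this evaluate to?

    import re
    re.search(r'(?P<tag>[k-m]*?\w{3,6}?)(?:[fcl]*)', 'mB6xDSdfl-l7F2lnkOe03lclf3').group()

A non-greedy quantifier consumes as few characters as it can — just enough that the remainder of the pattern still matches from where it stops; whatever follows it matches normally.
The match spans [0:3] → 'mB6'.

'mB6'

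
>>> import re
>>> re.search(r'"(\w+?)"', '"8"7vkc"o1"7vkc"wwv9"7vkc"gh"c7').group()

'"8"'

`re.search` scans for the first position where the pattern succeeds.
The match spans [0:3] → '"8"'.
Captured: group 1 = '8'.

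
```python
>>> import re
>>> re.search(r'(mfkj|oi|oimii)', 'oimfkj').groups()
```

`re.search` scans for the first position where the pattern succeeds.
The match spans [0:2] → 'oi'.
Captured: group 1 = 'oi'.

('oi',)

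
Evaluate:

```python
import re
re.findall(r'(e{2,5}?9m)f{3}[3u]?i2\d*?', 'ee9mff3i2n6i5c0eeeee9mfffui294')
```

This matches 2 to 5 of the literal 'e' (lazy), then the literal '9m' (captured); then exactly 3 of the literal 'f', then optionally one of [3u]; then the literal 'i2', then zero or more of a digit (lazy).
`findall` collects group 1 from the one match (1 total).

['eeeee9m']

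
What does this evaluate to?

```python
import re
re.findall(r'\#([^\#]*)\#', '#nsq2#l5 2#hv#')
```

Matches: at [0:6] match '#nsq2#', group 1 = 'nsq2'; at [10:14] match '#hv#', group 1 = 'hv'.
`findall` collects group 1 from each match (2 total).

['nsq2', 'hv']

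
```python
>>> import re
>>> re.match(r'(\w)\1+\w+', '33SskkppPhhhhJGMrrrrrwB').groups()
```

`\1` is not a pattern — it's the concrete string captured by group 1, re-applied verbatim.
`re.match` won't scan ahead — the pattern has to work from the very first character.
The match spans [0:23] → '33SskkppPhhhhJGMrrrrrwB'.
Captured: group 1 = '3'.

('3',)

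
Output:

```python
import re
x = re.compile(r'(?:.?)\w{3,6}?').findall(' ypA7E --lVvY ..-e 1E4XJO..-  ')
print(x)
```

[' ypA', '-lVv', ' 1E4', 'XJO']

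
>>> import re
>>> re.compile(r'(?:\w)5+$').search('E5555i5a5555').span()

(7, 12)

The match spans [7:12] → 'a5555'.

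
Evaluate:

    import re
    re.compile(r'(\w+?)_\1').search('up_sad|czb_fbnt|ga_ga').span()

(16, 21)

After group 1 captures some text, `\1` only succeeds where that same text appears again.
The match spans [16:21] → 'ga_ga'.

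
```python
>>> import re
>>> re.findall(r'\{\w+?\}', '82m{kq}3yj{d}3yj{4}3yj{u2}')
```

['{kq}', '{d}', '{4}', '{u2}']

Scanning left to right: at [3:7] → '{kq}'; at [10:13] → '{d}'; at [16:19] → '{4}'; at [22:26] → '{u2}'.
Since nothing is captured, `findall` lists the 4 matched substrings directly.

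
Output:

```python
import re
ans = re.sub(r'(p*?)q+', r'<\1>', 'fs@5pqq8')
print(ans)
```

fs@5<p>8

This matches zero or more of a literal 'p' (lazy) (captured); then one or more of a literal 'q'.
The replacement refers to a captured group, so each match is rewritten using its own captured text.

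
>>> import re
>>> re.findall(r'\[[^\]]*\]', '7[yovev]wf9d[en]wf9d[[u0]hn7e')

Walking the string: at [1:8] → '[yovev]'; at [12:16] → '[en]'; at [20:25] → '[[u0]'.
With no groups in the pattern, `findall` gives back each whole match — 3 here.

['[yovev]', '[en]', '[[u0]']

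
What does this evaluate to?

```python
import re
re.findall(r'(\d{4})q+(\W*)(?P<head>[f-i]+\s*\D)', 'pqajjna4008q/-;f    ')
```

`findall` packs the 3 group values into a tuple for every match.

[('4008', '/-;', 'f    ')]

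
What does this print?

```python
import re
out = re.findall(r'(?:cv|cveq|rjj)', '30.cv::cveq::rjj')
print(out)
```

['cv', 'cv', 'rjj']

The regex engine tests alternatives in the order written; an earlier branch that matches wins even if a later one would match more.
`findall` yields the raw match text (3 of them) because the pattern has no groups.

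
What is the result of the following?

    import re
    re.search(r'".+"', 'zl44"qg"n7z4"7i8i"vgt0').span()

Unlike `match`, `search` isn't anchored — it looks for the pattern anywhere in the string.
The match spans [4:18] → '"qg"n7z4"7i8i"'.

(4, 18)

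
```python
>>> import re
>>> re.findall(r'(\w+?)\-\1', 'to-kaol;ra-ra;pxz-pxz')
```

`\1` is not a pattern — it's the concrete string captured by group 1, re-applied verbatim.
Because there's exactly one group, `findall` drops the full match and keeps group 1 from each hit.

['ra', 'pxz']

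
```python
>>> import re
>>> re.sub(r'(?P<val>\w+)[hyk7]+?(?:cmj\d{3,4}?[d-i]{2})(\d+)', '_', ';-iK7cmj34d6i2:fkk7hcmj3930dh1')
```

`sub` substitutes '_' at each match site.

';-iK7cmj34d6i2:_'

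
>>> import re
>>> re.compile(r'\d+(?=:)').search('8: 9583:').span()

Because the assertion is zero-width, the text it checks is not consumed and won't appear in the result.
`re.search` scans for the first position where the pattern succeeds.
The match spans [0:1] → '8'.

(0, 1)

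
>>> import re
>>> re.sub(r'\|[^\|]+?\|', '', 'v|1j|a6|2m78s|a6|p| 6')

'va6a6 6'

Matches: at [1:5] → '|1j|'; at [7:14] → '|2m78s|'; at [16:19] → '|p|'.
`sub` substitutes '' at each match site.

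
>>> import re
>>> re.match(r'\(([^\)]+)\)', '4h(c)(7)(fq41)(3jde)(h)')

`re.match` won't scan ahead — the pattern has to work from the very first character.
Here the pattern fails at index 0, so the call returns None.

None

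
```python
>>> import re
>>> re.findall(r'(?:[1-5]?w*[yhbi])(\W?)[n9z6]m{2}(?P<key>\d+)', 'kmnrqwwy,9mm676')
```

[(',', '676')]

Pattern: optionally a character in [1-5], then zero or more of a literal 'w', then one of [yhbi] (non-capturing group); then optionally a non-word character (captured); then one of [n9z6], then exactly 2 of the literal 'm'; then one or more of a digit (captured as 'key').
Matches: at [5:15] match 'wwy,9mm676', groups = (',', '676').
Multiple groups make `findall` return tuples — one 2-tuple for the one match.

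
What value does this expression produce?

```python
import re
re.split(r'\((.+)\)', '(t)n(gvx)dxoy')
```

['', 't)n(gvx', 'dxoy']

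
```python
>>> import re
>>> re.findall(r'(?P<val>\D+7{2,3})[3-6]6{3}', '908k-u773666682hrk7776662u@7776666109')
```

['k-u77', 'u@777']

One capturing group, so `findall` returns just the captured substring from each match — 2 in all.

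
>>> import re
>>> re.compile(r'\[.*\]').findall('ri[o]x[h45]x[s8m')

Since nothing is captured, `findall` lists the 1 matched substring directly.

['[o]x[h45]']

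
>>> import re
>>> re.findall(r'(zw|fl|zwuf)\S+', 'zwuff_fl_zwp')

Alternation isn't longest-match — the leftmost alternative that fits at this position is chosen.
One capturing group, so `findall` returns just the captured substring from the one match — 1 in all.

['zw']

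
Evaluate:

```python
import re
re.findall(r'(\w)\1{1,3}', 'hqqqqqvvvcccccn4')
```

['q', 'v', 'c']

After group 1 captures some text, `\1` only succeeds where that same text appears again.
Matches: at [1:5] match 'qqqq', group 1 = 'q'; at [6:9] match 'vvv', group 1 = 'v'; at [9:13] match 'cccc', group 1 = 'c'.
`findall` collects group 1 from each match (3 total).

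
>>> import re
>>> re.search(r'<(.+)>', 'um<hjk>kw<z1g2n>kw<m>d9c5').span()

(2, 21)

Unlike `match`, `search` isn't anchored — it looks for the pattern anywhere in the string.
The match spans [2:21] → '<hjk>kw<z1g2n>kw<m>'.
Captured: group 1 = 'hjk>kw<z1g2n>kw<m'.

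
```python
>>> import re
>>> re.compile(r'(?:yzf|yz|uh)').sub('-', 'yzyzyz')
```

'---'

Matches: at [0:2] → 'yz'; at [2:4] → 'yz'; at [4:6] → 'yz'.
Every occurrence is swapped for '-'.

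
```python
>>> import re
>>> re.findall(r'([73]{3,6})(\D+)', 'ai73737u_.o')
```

This matches 3 to 6 of one of [73] (captured); then one or more of a non-digit (captured).
With 2 capturing groups, `findall` returns a 2-tuple per match.

[('73737', 'u_.o')]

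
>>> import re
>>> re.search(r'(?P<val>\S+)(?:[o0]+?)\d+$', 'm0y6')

None

Pattern: one or more of a non-whitespace character (captured as 'val'); then one or more of one of [o0] (lazy) (non-capturing group); then one or more of a digit; then anchored at the end.
Unlike `match`, `search` isn't anchored — it looks for the pattern anywhere in the string.
Here no position works, so the call returns None.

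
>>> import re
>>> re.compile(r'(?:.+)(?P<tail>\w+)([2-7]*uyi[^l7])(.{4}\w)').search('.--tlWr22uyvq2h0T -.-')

None

This matches one or more of any character (non-capturing group); then one or more of a word character (captured as 'tail'); then zero or more of a character in [2-7], then the literal 'uyi', then any character except [l7] (captured); then exactly 4 of any character, then a word character (captured).
`search` walks the string left to right and returns the first match it finds.
Here no position works, so the call returns None.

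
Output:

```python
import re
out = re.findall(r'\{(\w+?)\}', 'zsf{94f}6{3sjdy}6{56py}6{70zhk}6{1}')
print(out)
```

['94f', '3sjdy', '56py', '70zhk', '1']

`findall` collects group 1 from each match (5 total).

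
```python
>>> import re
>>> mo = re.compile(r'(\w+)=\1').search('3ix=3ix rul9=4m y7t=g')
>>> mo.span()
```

A backreference is literal: `\1` must see the identical characters the first group matched.
`re.search` tries every starting position until one works.
The match spans [0:7] → '3ix=3ix'.
Captured: group 1 = '3ix'.

(0, 7)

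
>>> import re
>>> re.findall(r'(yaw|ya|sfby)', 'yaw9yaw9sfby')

['yaw', 'yaw', 'sfby']

The regex engine tests alternatives in the order written; an earlier branch that matches wins even if a later one would match more.
Scanning left to right: at [0:3] match 'yaw', group 1 = 'yaw'; at [4:7] match 'yaw', group 1 = 'yaw'; at [8:12] match 'sfby', group 1 = 'sfby'.
`findall` collects group 1 from each match (3 total).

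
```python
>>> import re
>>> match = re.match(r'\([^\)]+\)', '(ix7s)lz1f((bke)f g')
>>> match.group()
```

'(ix7s)'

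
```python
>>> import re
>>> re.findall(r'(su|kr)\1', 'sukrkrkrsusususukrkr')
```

['kr', 'su', 'su', 'kr']

The backreference `\1` re-matches whatever the first group consumed, character for character.
Scanning left to right: at [2:6] match 'krkr', group 1 = 'kr'; at [8:12] match 'susu', group 1 = 'su'; at [12:16] match 'susu', group 1 = 'su'; at [16:20] match 'krkr', group 1 = 'kr'.
`findall` collects group 1 from each match (4 total).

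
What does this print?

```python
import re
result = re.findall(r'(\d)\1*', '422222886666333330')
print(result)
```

`\1` has to match the exact text group 1 already captured.
`findall` collects group 1 from each match (6 total).

['4', '2', '8', '6', '3', '0']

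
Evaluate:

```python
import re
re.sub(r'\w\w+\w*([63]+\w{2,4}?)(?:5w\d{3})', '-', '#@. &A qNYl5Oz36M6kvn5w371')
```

This matches a word character, then one or more of a word character, then zero or more of a word character; then one or more of one of [63], then 2 to 4 of a word character (lazy) (captured); then the literal '5w', then exactly 3 of a digit (non-capturing group).
Matches: at [7:26] → 'qNYl5Oz36M6kvn5w371'.
`sub` substitutes '-' at each match site.

'#@. &A -'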